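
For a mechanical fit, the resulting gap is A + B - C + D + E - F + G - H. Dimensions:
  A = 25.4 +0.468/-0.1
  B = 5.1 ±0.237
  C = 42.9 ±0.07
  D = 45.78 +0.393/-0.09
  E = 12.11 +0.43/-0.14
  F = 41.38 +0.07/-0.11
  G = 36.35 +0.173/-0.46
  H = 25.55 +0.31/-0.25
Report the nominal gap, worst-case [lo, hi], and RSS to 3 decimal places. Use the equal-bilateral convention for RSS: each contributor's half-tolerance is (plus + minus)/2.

Stack each dimension's contribution:
  +A: nom +25.400 → Σnom=25.400; wc +0.468/-0.100 → slack +0.468/-0.100; half-tol=0.284, Σhalf²=0.080656
  +B: nom +5.100 → Σnom=30.500; wc +0.237/-0.237 → slack +0.705/-0.337; half-tol=0.237, Σhalf²=0.136825
  -C: nom -42.900 → Σnom=-12.400; wc +0.070/-0.070 → slack +0.775/-0.407; half-tol=0.070, Σhalf²=0.141725
  +D: nom +45.780 → Σnom=33.380; wc +0.393/-0.090 → slack +1.168/-0.497; half-tol=0.241, Σhalf²=0.200047
  +E: nom +12.110 → Σnom=45.490; wc +0.430/-0.140 → slack +1.598/-0.637; half-tol=0.285, Σhalf²=0.281272
  -F: nom -41.380 → Σnom=4.110; wc +0.110/-0.070 → slack +1.708/-0.707; half-tol=0.090, Σhalf²=0.289372
  +G: nom +36.350 → Σnom=40.460; wc +0.173/-0.460 → slack +1.881/-1.167; half-tol=0.317, Σhalf²=0.389545
  -H: nom -25.550 → Σnom=14.910; wc +0.250/-0.310 → slack +2.131/-1.477; half-tol=0.280, Σhalf²=0.467945
Nominal = 14.910. Worst-case = [14.910 - 1.477, 14.910 + 2.131] = [13.433, 17.041]. RSS = √0.467945 = 0.684.

nominal=14.910 wc=[13.433,17.041] rss=0.684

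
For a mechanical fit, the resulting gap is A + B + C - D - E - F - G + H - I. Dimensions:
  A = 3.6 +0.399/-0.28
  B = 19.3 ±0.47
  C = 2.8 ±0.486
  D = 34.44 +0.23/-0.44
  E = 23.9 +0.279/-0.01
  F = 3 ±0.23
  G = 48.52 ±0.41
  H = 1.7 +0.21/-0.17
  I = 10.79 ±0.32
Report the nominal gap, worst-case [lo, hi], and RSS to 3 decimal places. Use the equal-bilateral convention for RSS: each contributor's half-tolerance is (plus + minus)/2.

nominal=-93.250 wc=[-96.125,-90.275] rss=1.032

Stack each dimension's contribution:
  +A: nom +3.600 → Σnom=3.600; wc +0.399/-0.280 → slack +0.399/-0.280; half-tol=0.340, Σhalf²=0.115260
  +B: nom +19.300 → Σnom=22.900; wc +0.470/-0.470 → slack +0.869/-0.750; half-tol=0.470, Σhalf²=0.336160
  +C: nom +2.800 → Σnom=25.700; wc +0.486/-0.486 → slack +1.355/-1.236; half-tol=0.486, Σhalf²=0.572356
  -D: nom -34.440 → Σnom=-8.740; wc +0.440/-0.230 → slack +1.795/-1.466; half-tol=0.335, Σhalf²=0.684581
  -E: nom -23.900 → Σnom=-32.640; wc +0.010/-0.279 → slack +1.805/-1.745; half-tol=0.145, Σhalf²=0.705462
  -F: nom -3.000 → Σnom=-35.640; wc +0.230/-0.230 → slack +2.035/-1.975; half-tol=0.230, Σhalf²=0.758362
  -G: nom -48.520 → Σnom=-84.160; wc +0.410/-0.410 → slack +2.445/-2.385; half-tol=0.410, Σhalf²=0.926462
  +H: nom +1.700 → Σnom=-82.460; wc +0.210/-0.170 → slack +2.655/-2.555; half-tol=0.190, Σhalf²=0.962562
  -I: nom -10.790 → Σnom=-93.250; wc +0.320/-0.320 → slack +2.975/-2.875; half-tol=0.320, Σhalf²=1.064962
Nominal = -93.250. Worst-case = [-93.250 - 2.875, -93.250 + 2.975] = [-96.125, -90.275]. RSS = √1.064962 = 1.032.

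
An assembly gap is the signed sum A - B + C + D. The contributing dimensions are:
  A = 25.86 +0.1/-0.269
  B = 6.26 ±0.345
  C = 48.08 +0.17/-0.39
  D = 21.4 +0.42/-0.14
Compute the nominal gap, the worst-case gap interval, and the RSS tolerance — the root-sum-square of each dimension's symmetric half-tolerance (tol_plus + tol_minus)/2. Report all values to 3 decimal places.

Stack each dimension's contribution:
  +A: nom +25.860 → Σnom=25.860; wc +0.100/-0.269 → slack +0.100/-0.269; half-tol=0.184, Σhalf²=0.034040
  -B: nom -6.260 → Σnom=19.600; wc +0.345/-0.345 → slack +0.445/-0.614; half-tol=0.345, Σhalf²=0.153065
  +C: nom +48.080 → Σnom=67.680; wc +0.170/-0.390 → slack +0.615/-1.004; half-tol=0.280, Σhalf²=0.231465
  +D: nom +21.400 → Σnom=89.080; wc +0.420/-0.140 → slack +1.035/-1.144; half-tol=0.280, Σhalf²=0.309865
Nominal = 89.080. Worst-case = [89.080 - 1.144, 89.080 + 1.035] = [87.936, 90.115]. RSS = √0.309865 = 0.557.

nominal=89.080 wc=[87.936,90.115] rss=0.557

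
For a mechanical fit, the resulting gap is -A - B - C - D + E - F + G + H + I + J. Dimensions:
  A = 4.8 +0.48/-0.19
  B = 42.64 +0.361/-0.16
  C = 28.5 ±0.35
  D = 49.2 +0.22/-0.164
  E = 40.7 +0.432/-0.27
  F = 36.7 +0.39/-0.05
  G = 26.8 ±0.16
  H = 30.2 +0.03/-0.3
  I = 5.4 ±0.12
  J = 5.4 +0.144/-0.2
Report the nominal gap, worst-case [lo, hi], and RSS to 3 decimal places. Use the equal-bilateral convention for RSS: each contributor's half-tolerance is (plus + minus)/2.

nominal=-53.340 wc=[-56.191,-51.540] rss=0.780

Stack each dimension's contribution:
  -A: nom -4.800 → Σnom=-4.800; wc +0.190/-0.480 → slack +0.190/-0.480; half-tol=0.335, Σhalf²=0.112225
  -B: nom -42.640 → Σnom=-47.440; wc +0.160/-0.361 → slack +0.350/-0.841; half-tol=0.261, Σhalf²=0.180085
  -C: nom -28.500 → Σnom=-75.940; wc +0.350/-0.350 → slack +0.700/-1.191; half-tol=0.350, Σhalf²=0.302585
  -D: nom -49.200 → Σnom=-125.140; wc +0.164/-0.220 → slack +0.864/-1.411; half-tol=0.192, Σhalf²=0.339449
  +E: nom +40.700 → Σnom=-84.440; wc +0.432/-0.270 → slack +1.296/-1.681; half-tol=0.351, Σhalf²=0.462650
  -F: nom -36.700 → Σnom=-121.140; wc +0.050/-0.390 → slack +1.346/-2.071; half-tol=0.220, Σhalf²=0.511050
  +G: nom +26.800 → Σnom=-94.340; wc +0.160/-0.160 → slack +1.506/-2.231; half-tol=0.160, Σhalf²=0.536650
  +H: nom +30.200 → Σnom=-64.140; wc +0.030/-0.300 → slack +1.536/-2.531; half-tol=0.165, Σhalf²=0.563875
  +I: nom +5.400 → Σnom=-58.740; wc +0.120/-0.120 → slack +1.656/-2.651; half-tol=0.120, Σhalf²=0.578275
  +J: nom +5.400 → Σnom=-53.340; wc +0.144/-0.200 → slack +1.800/-2.851; half-tol=0.172, Σhalf²=0.607859
Nominal = -53.340. Worst-case = [-53.340 - 2.851, -53.340 + 1.800] = [-56.191, -51.540]. RSS = √0.607859 = 0.780.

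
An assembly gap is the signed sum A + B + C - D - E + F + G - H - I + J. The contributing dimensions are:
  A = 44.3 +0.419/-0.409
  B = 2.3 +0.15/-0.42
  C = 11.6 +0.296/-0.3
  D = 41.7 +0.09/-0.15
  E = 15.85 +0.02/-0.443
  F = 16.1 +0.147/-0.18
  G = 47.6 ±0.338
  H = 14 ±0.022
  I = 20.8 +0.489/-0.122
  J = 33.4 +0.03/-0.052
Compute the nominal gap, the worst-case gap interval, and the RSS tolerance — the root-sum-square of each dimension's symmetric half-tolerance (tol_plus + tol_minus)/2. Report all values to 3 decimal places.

nominal=62.950 wc=[60.630,65.067] rss=0.804

Stack each dimension's contribution:
  +A: nom +44.300 → Σnom=44.300; wc +0.419/-0.409 → slack +0.419/-0.409; half-tol=0.414, Σhalf²=0.171396
  +B: nom +2.300 → Σnom=46.600; wc +0.150/-0.420 → slack +0.569/-0.829; half-tol=0.285, Σhalf²=0.252621
  +C: nom +11.600 → Σnom=58.200; wc +0.296/-0.300 → slack +0.865/-1.129; half-tol=0.298, Σhalf²=0.341425
  -D: nom -41.700 → Σnom=16.500; wc +0.150/-0.090 → slack +1.015/-1.219; half-tol=0.120, Σhalf²=0.355825
  -E: nom -15.850 → Σnom=0.650; wc +0.443/-0.020 → slack +1.458/-1.239; half-tol=0.232, Σhalf²=0.409417
  +F: nom +16.100 → Σnom=16.750; wc +0.147/-0.180 → slack +1.605/-1.419; half-tol=0.163, Σhalf²=0.436150
  +G: nom +47.600 → Σnom=64.350; wc +0.338/-0.338 → slack +1.943/-1.757; half-tol=0.338, Σhalf²=0.550393
  -H: nom -14.000 → Σnom=50.350; wc +0.022/-0.022 → slack +1.965/-1.779; half-tol=0.022, Σhalf²=0.550878
  -I: nom -20.800 → Σnom=29.550; wc +0.122/-0.489 → slack +2.087/-2.268; half-tol=0.305, Σhalf²=0.644208
  +J: nom +33.400 → Σnom=62.950; wc +0.030/-0.052 → slack +2.117/-2.320; half-tol=0.041, Σhalf²=0.645889
Nominal = 62.950. Worst-case = [62.950 - 2.320, 62.950 + 2.117] = [60.630, 65.067]. RSS = √0.645889 = 0.804.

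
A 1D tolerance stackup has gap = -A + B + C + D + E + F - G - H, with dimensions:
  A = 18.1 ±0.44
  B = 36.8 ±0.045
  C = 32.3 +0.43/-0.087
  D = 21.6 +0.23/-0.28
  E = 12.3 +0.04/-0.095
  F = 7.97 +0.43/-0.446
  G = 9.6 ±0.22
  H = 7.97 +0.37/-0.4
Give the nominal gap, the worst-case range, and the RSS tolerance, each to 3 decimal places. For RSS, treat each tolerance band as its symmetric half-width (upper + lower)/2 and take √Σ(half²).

nominal=75.300 wc=[73.317,77.535] rss=0.849

Stack each dimension's contribution:
  -A: nom -18.100 → Σnom=-18.100; wc +0.440/-0.440 → slack +0.440/-0.440; half-tol=0.440, Σhalf²=0.193600
  +B: nom +36.800 → Σnom=18.700; wc +0.045/-0.045 → slack +0.485/-0.485; half-tol=0.045, Σhalf²=0.195625
  +C: nom +32.300 → Σnom=51.000; wc +0.430/-0.087 → slack +0.915/-0.572; half-tol=0.259, Σhalf²=0.262447
  +D: nom +21.600 → Σnom=72.600; wc +0.230/-0.280 → slack +1.145/-0.852; half-tol=0.255, Σhalf²=0.327472
  +E: nom +12.300 → Σnom=84.900; wc +0.040/-0.095 → slack +1.185/-0.947; half-tol=0.068, Σhalf²=0.332029
  +F: nom +7.970 → Σnom=92.870; wc +0.430/-0.446 → slack +1.615/-1.393; half-tol=0.438, Σhalf²=0.523872
  -G: nom -9.600 → Σnom=83.270; wc +0.220/-0.220 → slack +1.835/-1.613; half-tol=0.220, Σhalf²=0.572272
  -H: nom -7.970 → Σnom=75.300; wc +0.400/-0.370 → slack +2.235/-1.983; half-tol=0.385, Σhalf²=0.720498
Nominal = 75.300. Worst-case = [75.300 - 1.983, 75.300 + 2.235] = [73.317, 77.535]. RSS = √0.720498 = 0.849.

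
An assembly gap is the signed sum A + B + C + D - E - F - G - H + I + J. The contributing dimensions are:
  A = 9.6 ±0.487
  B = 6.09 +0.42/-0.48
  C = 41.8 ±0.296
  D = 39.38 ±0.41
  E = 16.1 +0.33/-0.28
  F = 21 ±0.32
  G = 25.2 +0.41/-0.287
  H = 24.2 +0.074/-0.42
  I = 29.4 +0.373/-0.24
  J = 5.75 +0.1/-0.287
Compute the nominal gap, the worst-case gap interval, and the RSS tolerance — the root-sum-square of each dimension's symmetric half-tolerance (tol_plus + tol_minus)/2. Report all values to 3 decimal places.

nominal=45.520 wc=[42.186,48.913] rss=1.098

Stack each dimension's contribution:
  +A: nom +9.600 → Σnom=9.600; wc +0.487/-0.487 → slack +0.487/-0.487; half-tol=0.487, Σhalf²=0.237169
  +B: nom +6.090 → Σnom=15.690; wc +0.420/-0.480 → slack +0.907/-0.967; half-tol=0.450, Σhalf²=0.439669
  +C: nom +41.800 → Σnom=57.490; wc +0.296/-0.296 → slack +1.203/-1.263; half-tol=0.296, Σhalf²=0.527285
  +D: nom +39.380 → Σnom=96.870; wc +0.410/-0.410 → slack +1.613/-1.673; half-tol=0.410, Σhalf²=0.695385
  -E: nom -16.100 → Σnom=80.770; wc +0.280/-0.330 → slack +1.893/-2.003; half-tol=0.305, Σhalf²=0.788410
  -F: nom -21.000 → Σnom=59.770; wc +0.320/-0.320 → slack +2.213/-2.323; half-tol=0.320, Σhalf²=0.890810
  -G: nom -25.200 → Σnom=34.570; wc +0.287/-0.410 → slack +2.500/-2.733; half-tol=0.348, Σhalf²=1.012262
  -H: nom -24.200 → Σnom=10.370; wc +0.420/-0.074 → slack +2.920/-2.807; half-tol=0.247, Σhalf²=1.073271
  +I: nom +29.400 → Σnom=39.770; wc +0.373/-0.240 → slack +3.293/-3.047; half-tol=0.306, Σhalf²=1.167214
  +J: nom +5.750 → Σnom=45.520; wc +0.100/-0.287 → slack +3.393/-3.334; half-tol=0.194, Σhalf²=1.204656
Nominal = 45.520. Worst-case = [45.520 - 3.334, 45.520 + 3.393] = [42.186, 48.913]. RSS = √1.204656 = 1.098.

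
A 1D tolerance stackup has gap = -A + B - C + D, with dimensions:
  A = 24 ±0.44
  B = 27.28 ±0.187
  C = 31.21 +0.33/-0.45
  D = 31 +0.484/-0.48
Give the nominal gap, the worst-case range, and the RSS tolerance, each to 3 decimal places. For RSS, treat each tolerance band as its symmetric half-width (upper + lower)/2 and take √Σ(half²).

Stack each dimension's contribution:
  -A: nom -24.000 → Σnom=-24.000; wc +0.440/-0.440 → slack +0.440/-0.440; half-tol=0.440, Σhalf²=0.193600
  +B: nom +27.280 → Σnom=3.280; wc +0.187/-0.187 → slack +0.627/-0.627; half-tol=0.187, Σhalf²=0.228569
  -C: nom -31.210 → Σnom=-27.930; wc +0.450/-0.330 → slack +1.077/-0.957; half-tol=0.390, Σhalf²=0.380669
  +D: nom +31.000 → Σnom=3.070; wc +0.484/-0.480 → slack +1.561/-1.437; half-tol=0.482, Σhalf²=0.612993
Nominal = 3.070. Worst-case = [3.070 - 1.437, 3.070 + 1.561] = [1.633, 4.631]. RSS = √0.612993 = 0.783.

nominal=3.070 wc=[1.633,4.631] rss=0.783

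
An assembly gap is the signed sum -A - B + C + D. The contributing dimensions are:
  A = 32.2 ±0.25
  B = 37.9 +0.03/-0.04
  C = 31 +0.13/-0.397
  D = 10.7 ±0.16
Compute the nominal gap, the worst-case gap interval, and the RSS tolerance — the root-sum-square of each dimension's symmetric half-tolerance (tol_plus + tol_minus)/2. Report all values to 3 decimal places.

nominal=-28.400 wc=[-29.237,-27.820] rss=0.398

Stack each dimension's contribution:
  -A: nom -32.200 → Σnom=-32.200; wc +0.250/-0.250 → slack +0.250/-0.250; half-tol=0.250, Σhalf²=0.062500
  -B: nom -37.900 → Σnom=-70.100; wc +0.040/-0.030 → slack +0.290/-0.280; half-tol=0.035, Σhalf²=0.063725
  +C: nom +31.000 → Σnom=-39.100; wc +0.130/-0.397 → slack +0.420/-0.677; half-tol=0.264, Σhalf²=0.133157
  +D: nom +10.700 → Σnom=-28.400; wc +0.160/-0.160 → slack +0.580/-0.837; half-tol=0.160, Σhalf²=0.158757
Nominal = -28.400. Worst-case = [-28.400 - 0.837, -28.400 + 0.580] = [-29.237, -27.820]. RSS = √0.158757 = 0.398.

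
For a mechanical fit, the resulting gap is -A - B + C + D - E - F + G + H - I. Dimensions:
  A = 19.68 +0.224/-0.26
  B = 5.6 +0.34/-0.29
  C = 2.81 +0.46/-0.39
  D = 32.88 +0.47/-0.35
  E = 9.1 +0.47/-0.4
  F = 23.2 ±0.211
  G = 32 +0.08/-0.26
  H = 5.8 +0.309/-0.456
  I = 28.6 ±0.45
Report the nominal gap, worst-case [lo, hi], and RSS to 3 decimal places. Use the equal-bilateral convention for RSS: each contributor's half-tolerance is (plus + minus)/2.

nominal=-12.690 wc=[-15.841,-9.760] rss=1.057

Stack each dimension's contribution:
  -A: nom -19.680 → Σnom=-19.680; wc +0.260/-0.224 → slack +0.260/-0.224; half-tol=0.242, Σhalf²=0.058564
  -B: nom -5.600 → Σnom=-25.280; wc +0.290/-0.340 → slack +0.550/-0.564; half-tol=0.315, Σhalf²=0.157789
  +C: nom +2.810 → Σnom=-22.470; wc +0.460/-0.390 → slack +1.010/-0.954; half-tol=0.425, Σhalf²=0.338414
  +D: nom +32.880 → Σnom=10.410; wc +0.470/-0.350 → slack +1.480/-1.304; half-tol=0.410, Σhalf²=0.506514
  -E: nom -9.100 → Σnom=1.310; wc +0.400/-0.470 → slack +1.880/-1.774; half-tol=0.435, Σhalf²=0.695739
  -F: nom -23.200 → Σnom=-21.890; wc +0.211/-0.211 → slack +2.091/-1.985; half-tol=0.211, Σhalf²=0.740260
  +G: nom +32.000 → Σnom=10.110; wc +0.080/-0.260 → slack +2.171/-2.245; half-tol=0.170, Σhalf²=0.769160
  +H: nom +5.800 → Σnom=15.910; wc +0.309/-0.456 → slack +2.480/-2.701; half-tol=0.383, Σhalf²=0.915466
  -I: nom -28.600 → Σnom=-12.690; wc +0.450/-0.450 → slack +2.930/-3.151; half-tol=0.450, Σhalf²=1.117966
Nominal = -12.690. Worst-case = [-12.690 - 3.151, -12.690 + 2.930] = [-15.841, -9.760]. RSS = √1.117966 = 1.057.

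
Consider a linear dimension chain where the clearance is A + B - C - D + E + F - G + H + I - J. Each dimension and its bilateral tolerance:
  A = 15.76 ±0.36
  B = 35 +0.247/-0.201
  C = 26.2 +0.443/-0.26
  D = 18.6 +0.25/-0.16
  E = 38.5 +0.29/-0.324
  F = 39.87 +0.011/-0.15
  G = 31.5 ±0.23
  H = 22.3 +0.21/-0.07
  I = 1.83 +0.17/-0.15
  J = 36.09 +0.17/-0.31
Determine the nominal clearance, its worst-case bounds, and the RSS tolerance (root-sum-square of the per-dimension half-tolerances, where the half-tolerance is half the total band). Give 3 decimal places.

Stack each dimension's contribution:
  +A: nom +15.760 → Σnom=15.760; wc +0.360/-0.360 → slack +0.360/-0.360; half-tol=0.360, Σhalf²=0.129600
  +B: nom +35.000 → Σnom=50.760; wc +0.247/-0.201 → slack +0.607/-0.561; half-tol=0.224, Σhalf²=0.179776
  -C: nom -26.200 → Σnom=24.560; wc +0.260/-0.443 → slack +0.867/-1.004; half-tol=0.352, Σhalf²=0.303328
  -D: nom -18.600 → Σnom=5.960; wc +0.160/-0.250 → slack +1.027/-1.254; half-tol=0.205, Σhalf²=0.345353
  +E: nom +38.500 → Σnom=44.460; wc +0.290/-0.324 → slack +1.317/-1.578; half-tol=0.307, Σhalf²=0.439602
  +F: nom +39.870 → Σnom=84.330; wc +0.011/-0.150 → slack +1.328/-1.728; half-tol=0.081, Σhalf²=0.446083
  -G: nom -31.500 → Σnom=52.830; wc +0.230/-0.230 → slack +1.558/-1.958; half-tol=0.230, Σhalf²=0.498983
  +H: nom +22.300 → Σnom=75.130; wc +0.210/-0.070 → slack +1.768/-2.028; half-tol=0.140, Σhalf²=0.518583
  +I: nom +1.830 → Σnom=76.960; wc +0.170/-0.150 → slack +1.938/-2.178; half-tol=0.160, Σhalf²=0.544183
  -J: nom -36.090 → Σnom=40.870; wc +0.310/-0.170 → slack +2.248/-2.348; half-tol=0.240, Σhalf²=0.601782
Nominal = 40.870. Worst-case = [40.870 - 2.348, 40.870 + 2.248] = [38.522, 43.118]. RSS = √0.601782 = 0.776.

nominal=40.870 wc=[38.522,43.118] rss=0.776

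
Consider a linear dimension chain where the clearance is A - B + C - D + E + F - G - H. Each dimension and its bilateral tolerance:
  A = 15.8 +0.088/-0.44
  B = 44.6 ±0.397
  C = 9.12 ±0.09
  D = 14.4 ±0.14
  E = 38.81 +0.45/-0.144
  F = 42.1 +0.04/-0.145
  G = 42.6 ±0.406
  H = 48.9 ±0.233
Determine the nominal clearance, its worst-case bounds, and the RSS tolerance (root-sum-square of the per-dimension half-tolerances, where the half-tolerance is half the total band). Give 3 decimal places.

Stack each dimension's contribution:
  +A: nom +15.800 → Σnom=15.800; wc +0.088/-0.440 → slack +0.088/-0.440; half-tol=0.264, Σhalf²=0.069696
  -B: nom -44.600 → Σnom=-28.800; wc +0.397/-0.397 → slack +0.485/-0.837; half-tol=0.397, Σhalf²=0.227305
  +C: nom +9.120 → Σnom=-19.680; wc +0.090/-0.090 → slack +0.575/-0.927; half-tol=0.090, Σhalf²=0.235405
  -D: nom -14.400 → Σnom=-34.080; wc +0.140/-0.140 → slack +0.715/-1.067; half-tol=0.140, Σhalf²=0.255005
  +E: nom +38.810 → Σnom=4.730; wc +0.450/-0.144 → slack +1.165/-1.211; half-tol=0.297, Σhalf²=0.343214
  +F: nom +42.100 → Σnom=46.830; wc +0.040/-0.145 → slack +1.205/-1.356; half-tol=0.092, Σhalf²=0.351770
  -G: nom -42.600 → Σnom=4.230; wc +0.406/-0.406 → slack +1.611/-1.762; half-tol=0.406, Σhalf²=0.516606
  -H: nom -48.900 → Σnom=-44.670; wc +0.233/-0.233 → slack +1.844/-1.995; half-tol=0.233, Σhalf²=0.570895
Nominal = -44.670. Worst-case = [-44.670 - 1.995, -44.670 + 1.844] = [-46.665, -42.826]. RSS = √0.570895 = 0.756.

nominal=-44.670 wc=[-46.665,-42.826] rss=0.756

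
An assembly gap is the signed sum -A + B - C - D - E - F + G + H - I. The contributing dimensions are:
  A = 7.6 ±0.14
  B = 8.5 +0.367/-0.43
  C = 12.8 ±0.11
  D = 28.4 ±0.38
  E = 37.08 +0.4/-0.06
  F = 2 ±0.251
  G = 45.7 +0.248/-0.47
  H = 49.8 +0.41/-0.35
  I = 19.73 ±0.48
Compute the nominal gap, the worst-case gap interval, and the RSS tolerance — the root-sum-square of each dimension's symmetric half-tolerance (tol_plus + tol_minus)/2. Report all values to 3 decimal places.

Stack each dimension's contribution:
  -A: nom -7.600 → Σnom=-7.600; wc +0.140/-0.140 → slack +0.140/-0.140; half-tol=0.140, Σhalf²=0.019600
  +B: nom +8.500 → Σnom=0.900; wc +0.367/-0.430 → slack +0.507/-0.570; half-tol=0.398, Σhalf²=0.178402
  -C: nom -12.800 → Σnom=-11.900; wc +0.110/-0.110 → slack +0.617/-0.680; half-tol=0.110, Σhalf²=0.190502
  -D: nom -28.400 → Σnom=-40.300; wc +0.380/-0.380 → slack +0.997/-1.060; half-tol=0.380, Σhalf²=0.334902
  -E: nom -37.080 → Σnom=-77.380; wc +0.060/-0.400 → slack +1.057/-1.460; half-tol=0.230, Σhalf²=0.387802
  -F: nom -2.000 → Σnom=-79.380; wc +0.251/-0.251 → slack +1.308/-1.711; half-tol=0.251, Σhalf²=0.450803
  +G: nom +45.700 → Σnom=-33.680; wc +0.248/-0.470 → slack +1.556/-2.181; half-tol=0.359, Σhalf²=0.579684
  +H: nom +49.800 → Σnom=16.120; wc +0.410/-0.350 → slack +1.966/-2.531; half-tol=0.380, Σhalf²=0.724084
  -I: nom -19.730 → Σnom=-3.610; wc +0.480/-0.480 → slack +2.446/-3.011; half-tol=0.480, Σhalf²=0.954484
Nominal = -3.610. Worst-case = [-3.610 - 3.011, -3.610 + 2.446] = [-6.621, -1.164]. RSS = √0.954484 = 0.977.

nominal=-3.610 wc=[-6.621,-1.164] rss=0.977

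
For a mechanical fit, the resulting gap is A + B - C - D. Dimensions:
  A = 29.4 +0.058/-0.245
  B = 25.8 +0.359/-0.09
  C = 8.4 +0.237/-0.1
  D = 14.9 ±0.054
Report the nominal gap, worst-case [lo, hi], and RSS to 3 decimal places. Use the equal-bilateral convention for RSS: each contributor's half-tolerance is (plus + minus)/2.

Stack each dimension's contribution:
  +A: nom +29.400 → Σnom=29.400; wc +0.058/-0.245 → slack +0.058/-0.245; half-tol=0.151, Σhalf²=0.022952
  +B: nom +25.800 → Σnom=55.200; wc +0.359/-0.090 → slack +0.417/-0.335; half-tol=0.224, Σhalf²=0.073352
  -C: nom -8.400 → Σnom=46.800; wc +0.100/-0.237 → slack +0.517/-0.572; half-tol=0.168, Σhalf²=0.101745
  -D: nom -14.900 → Σnom=31.900; wc +0.054/-0.054 → slack +0.571/-0.626; half-tol=0.054, Σhalf²=0.104661
Nominal = 31.900. Worst-case = [31.900 - 0.626, 31.900 + 0.571] = [31.274, 32.471]. RSS = √0.104661 = 0.324.

nominal=31.900 wc=[31.274,32.471] rss=0.324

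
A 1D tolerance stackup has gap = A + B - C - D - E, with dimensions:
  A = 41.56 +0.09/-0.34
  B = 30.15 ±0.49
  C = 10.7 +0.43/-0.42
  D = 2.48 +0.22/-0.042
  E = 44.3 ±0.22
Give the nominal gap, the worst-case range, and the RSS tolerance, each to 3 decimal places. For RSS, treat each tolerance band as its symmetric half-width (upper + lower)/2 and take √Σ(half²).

nominal=14.230 wc=[12.530,15.492] rss=0.730

Stack each dimension's contribution:
  +A: nom +41.560 → Σnom=41.560; wc +0.090/-0.340 → slack +0.090/-0.340; half-tol=0.215, Σhalf²=0.046225
  +B: nom +30.150 → Σnom=71.710; wc +0.490/-0.490 → slack +0.580/-0.830; half-tol=0.490, Σhalf²=0.286325
  -C: nom -10.700 → Σnom=61.010; wc +0.420/-0.430 → slack +1.000/-1.260; half-tol=0.425, Σhalf²=0.466950
  -D: nom -2.480 → Σnom=58.530; wc +0.042/-0.220 → slack +1.042/-1.480; half-tol=0.131, Σhalf²=0.484111
  -E: nom -44.300 → Σnom=14.230; wc +0.220/-0.220 → slack +1.262/-1.700; half-tol=0.220, Σhalf²=0.532511
Nominal = 14.230. Worst-case = [14.230 - 1.700, 14.230 + 1.262] = [12.530, 15.492]. RSS = √0.532511 = 0.730.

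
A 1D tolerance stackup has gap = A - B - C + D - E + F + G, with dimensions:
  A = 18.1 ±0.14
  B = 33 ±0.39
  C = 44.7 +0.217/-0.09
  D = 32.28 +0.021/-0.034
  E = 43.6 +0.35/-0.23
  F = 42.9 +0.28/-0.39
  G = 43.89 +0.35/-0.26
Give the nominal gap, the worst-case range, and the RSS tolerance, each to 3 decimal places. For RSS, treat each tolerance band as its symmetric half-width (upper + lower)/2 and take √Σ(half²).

Stack each dimension's contribution:
  +A: nom +18.100 → Σnom=18.100; wc +0.140/-0.140 → slack +0.140/-0.140; half-tol=0.140, Σhalf²=0.019600
  -B: nom -33.000 → Σnom=-14.900; wc +0.390/-0.390 → slack +0.530/-0.530; half-tol=0.390, Σhalf²=0.171700
  -C: nom -44.700 → Σnom=-59.600; wc +0.090/-0.217 → slack +0.620/-0.747; half-tol=0.153, Σhalf²=0.195262
  +D: nom +32.280 → Σnom=-27.320; wc +0.021/-0.034 → slack +0.641/-0.781; half-tol=0.028, Σhalf²=0.196019
  -E: nom -43.600 → Σnom=-70.920; wc +0.230/-0.350 → slack +0.871/-1.131; half-tol=0.290, Σhalf²=0.280119
  +F: nom +42.900 → Σnom=-28.020; wc +0.280/-0.390 → slack +1.151/-1.521; half-tol=0.335, Σhalf²=0.392344
  +G: nom +43.890 → Σnom=15.870; wc +0.350/-0.260 → slack +1.501/-1.781; half-tol=0.305, Σhalf²=0.485369
Nominal = 15.870. Worst-case = [15.870 - 1.781, 15.870 + 1.501] = [14.089, 17.371]. RSS = √0.485369 = 0.697.

nominal=15.870 wc=[14.089,17.371] rss=0.697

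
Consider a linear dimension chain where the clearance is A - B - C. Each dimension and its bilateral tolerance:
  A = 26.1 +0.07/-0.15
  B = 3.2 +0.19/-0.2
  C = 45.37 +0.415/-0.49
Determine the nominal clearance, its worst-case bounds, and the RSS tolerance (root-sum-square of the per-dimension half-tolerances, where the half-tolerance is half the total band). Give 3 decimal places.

nominal=-22.470 wc=[-23.225,-21.710] rss=0.505

Stack each dimension's contribution:
  +A: nom +26.100 → Σnom=26.100; wc +0.070/-0.150 → slack +0.070/-0.150; half-tol=0.110, Σhalf²=0.012100
  -B: nom -3.200 → Σnom=22.900; wc +0.200/-0.190 → slack +0.270/-0.340; half-tol=0.195, Σhalf²=0.050125
  -C: nom -45.370 → Σnom=-22.470; wc +0.490/-0.415 → slack +0.760/-0.755; half-tol=0.453, Σhalf²=0.254881
Nominal = -22.470. Worst-case = [-22.470 - 0.755, -22.470 + 0.760] = [-23.225, -21.710]. RSS = √0.254881 = 0.505.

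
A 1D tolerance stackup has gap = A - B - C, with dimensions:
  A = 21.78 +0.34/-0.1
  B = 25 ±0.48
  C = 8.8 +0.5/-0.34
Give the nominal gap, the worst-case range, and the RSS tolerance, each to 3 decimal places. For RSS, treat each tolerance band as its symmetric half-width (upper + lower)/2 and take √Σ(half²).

nominal=-12.020 wc=[-13.100,-10.860] rss=0.675

Stack each dimension's contribution:
  +A: nom +21.780 → Σnom=21.780; wc +0.340/-0.100 → slack +0.340/-0.100; half-tol=0.220, Σhalf²=0.048400
  -B: nom -25.000 → Σnom=-3.220; wc +0.480/-0.480 → slack +0.820/-0.580; half-tol=0.480, Σhalf²=0.278800
  -C: nom -8.800 → Σnom=-12.020; wc +0.340/-0.500 → slack +1.160/-1.080; half-tol=0.420, Σhalf²=0.455200
Nominal = -12.020. Worst-case = [-12.020 - 1.080, -12.020 + 1.160] = [-13.100, -10.860]. RSS = √0.455200 = 0.675.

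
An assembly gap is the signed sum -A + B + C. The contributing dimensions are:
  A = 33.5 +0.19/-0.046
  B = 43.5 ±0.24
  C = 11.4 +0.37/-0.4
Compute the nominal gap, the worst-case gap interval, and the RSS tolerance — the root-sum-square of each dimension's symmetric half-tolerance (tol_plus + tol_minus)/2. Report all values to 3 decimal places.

nominal=21.400 wc=[20.570,22.056] rss=0.469

Stack each dimension's contribution:
  -A: nom -33.500 → Σnom=-33.500; wc +0.046/-0.190 → slack +0.046/-0.190; half-tol=0.118, Σhalf²=0.013924
  +B: nom +43.500 → Σnom=10.000; wc +0.240/-0.240 → slack +0.286/-0.430; half-tol=0.240, Σhalf²=0.071524
  +C: nom +11.400 → Σnom=21.400; wc +0.370/-0.400 → slack +0.656/-0.830; half-tol=0.385, Σhalf²=0.219749
Nominal = 21.400. Worst-case = [21.400 - 0.830, 21.400 + 0.656] = [20.570, 22.056]. RSS = √0.219749 = 0.469.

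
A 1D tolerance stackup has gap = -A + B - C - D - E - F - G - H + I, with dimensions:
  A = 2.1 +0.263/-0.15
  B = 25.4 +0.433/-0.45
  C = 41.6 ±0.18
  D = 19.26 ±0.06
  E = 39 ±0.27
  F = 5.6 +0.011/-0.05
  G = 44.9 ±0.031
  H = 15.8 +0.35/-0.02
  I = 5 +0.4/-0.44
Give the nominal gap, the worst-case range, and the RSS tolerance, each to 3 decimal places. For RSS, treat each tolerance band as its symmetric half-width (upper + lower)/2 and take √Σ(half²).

nominal=-137.860 wc=[-139.915,-136.266] rss=0.748

Stack each dimension's contribution:
  -A: nom -2.100 → Σnom=-2.100; wc +0.150/-0.263 → slack +0.150/-0.263; half-tol=0.207, Σhalf²=0.042642
  +B: nom +25.400 → Σnom=23.300; wc +0.433/-0.450 → slack +0.583/-0.713; half-tol=0.442, Σhalf²=0.237565
  -C: nom -41.600 → Σnom=-18.300; wc +0.180/-0.180 → slack +0.763/-0.893; half-tol=0.180, Σhalf²=0.269964
  -D: nom -19.260 → Σnom=-37.560; wc +0.060/-0.060 → slack +0.823/-0.953; half-tol=0.060, Σhalf²=0.273564
  -E: nom -39.000 → Σnom=-76.560; wc +0.270/-0.270 → slack +1.093/-1.223; half-tol=0.270, Σhalf²=0.346465
  -F: nom -5.600 → Σnom=-82.160; wc +0.050/-0.011 → slack +1.143/-1.234; half-tol=0.030, Σhalf²=0.347395
  -G: nom -44.900 → Σnom=-127.060; wc +0.031/-0.031 → slack +1.174/-1.265; half-tol=0.031, Σhalf²=0.348356
  -H: nom -15.800 → Σnom=-142.860; wc +0.020/-0.350 → slack +1.194/-1.615; half-tol=0.185, Σhalf²=0.382581
  +I: nom +5.000 → Σnom=-137.860; wc +0.400/-0.440 → slack +1.594/-2.055; half-tol=0.420, Σhalf²=0.558981
Nominal = -137.860. Worst-case = [-137.860 - 2.055, -137.860 + 1.594] = [-139.915, -136.266]. RSS = √0.558981 = 0.748.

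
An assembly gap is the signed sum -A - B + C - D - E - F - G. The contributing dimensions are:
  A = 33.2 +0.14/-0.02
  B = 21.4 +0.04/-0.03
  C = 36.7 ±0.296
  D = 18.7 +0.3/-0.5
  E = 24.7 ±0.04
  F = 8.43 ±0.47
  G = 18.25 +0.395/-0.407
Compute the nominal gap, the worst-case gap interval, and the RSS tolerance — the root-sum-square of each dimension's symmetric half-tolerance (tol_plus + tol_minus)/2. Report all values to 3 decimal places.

nominal=-87.980 wc=[-89.661,-86.217] rss=0.799

Stack each dimension's contribution:
  -A: nom -33.200 → Σnom=-33.200; wc +0.020/-0.140 → slack +0.020/-0.140; half-tol=0.080, Σhalf²=0.006400
  -B: nom -21.400 → Σnom=-54.600; wc +0.030/-0.040 → slack +0.050/-0.180; half-tol=0.035, Σhalf²=0.007625
  +C: nom +36.700 → Σnom=-17.900; wc +0.296/-0.296 → slack +0.346/-0.476; half-tol=0.296, Σhalf²=0.095241
  -D: nom -18.700 → Σnom=-36.600; wc +0.500/-0.300 → slack +0.846/-0.776; half-tol=0.400, Σhalf²=0.255241
  -E: nom -24.700 → Σnom=-61.300; wc +0.040/-0.040 → slack +0.886/-0.816; half-tol=0.040, Σhalf²=0.256841
  -F: nom -8.430 → Σnom=-69.730; wc +0.470/-0.470 → slack +1.356/-1.286; half-tol=0.470, Σhalf²=0.477741
  -G: nom -18.250 → Σnom=-87.980; wc +0.407/-0.395 → slack +1.763/-1.681; half-tol=0.401, Σhalf²=0.638542
Nominal = -87.980. Worst-case = [-87.980 - 1.681, -87.980 + 1.763] = [-89.661, -86.217]. RSS = √0.638542 = 0.799.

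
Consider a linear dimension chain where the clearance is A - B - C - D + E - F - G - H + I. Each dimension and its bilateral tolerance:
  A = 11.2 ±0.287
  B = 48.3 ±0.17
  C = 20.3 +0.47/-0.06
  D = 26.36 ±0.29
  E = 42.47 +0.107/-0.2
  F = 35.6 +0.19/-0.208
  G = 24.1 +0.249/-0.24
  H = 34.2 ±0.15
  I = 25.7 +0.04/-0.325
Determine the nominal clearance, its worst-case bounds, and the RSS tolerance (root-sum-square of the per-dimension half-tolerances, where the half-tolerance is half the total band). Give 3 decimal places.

nominal=-109.490 wc=[-111.821,-107.938] rss=0.667

Stack each dimension's contribution:
  +A: nom +11.200 → Σnom=11.200; wc +0.287/-0.287 → slack +0.287/-0.287; half-tol=0.287, Σhalf²=0.082369
  -B: nom -48.300 → Σnom=-37.100; wc +0.170/-0.170 → slack +0.457/-0.457; half-tol=0.170, Σhalf²=0.111269
  -C: nom -20.300 → Σnom=-57.400; wc +0.060/-0.470 → slack +0.517/-0.927; half-tol=0.265, Σhalf²=0.181494
  -D: nom -26.360 → Σnom=-83.760; wc +0.290/-0.290 → slack +0.807/-1.217; half-tol=0.290, Σhalf²=0.265594
  +E: nom +42.470 → Σnom=-41.290; wc +0.107/-0.200 → slack +0.914/-1.417; half-tol=0.153, Σhalf²=0.289156
  -F: nom -35.600 → Σnom=-76.890; wc +0.208/-0.190 → slack +1.122/-1.607; half-tol=0.199, Σhalf²=0.328757
  -G: nom -24.100 → Σnom=-100.990; wc +0.240/-0.249 → slack +1.362/-1.856; half-tol=0.244, Σhalf²=0.388537
  -H: nom -34.200 → Σnom=-135.190; wc +0.150/-0.150 → slack +1.512/-2.006; half-tol=0.150, Σhalf²=0.411038
  +I: nom +25.700 → Σnom=-109.490; wc +0.040/-0.325 → slack +1.552/-2.331; half-tol=0.182, Σhalf²=0.444344
Nominal = -109.490. Worst-case = [-109.490 - 2.331, -109.490 + 1.552] = [-111.821, -107.938]. RSS = √0.444344 = 0.667.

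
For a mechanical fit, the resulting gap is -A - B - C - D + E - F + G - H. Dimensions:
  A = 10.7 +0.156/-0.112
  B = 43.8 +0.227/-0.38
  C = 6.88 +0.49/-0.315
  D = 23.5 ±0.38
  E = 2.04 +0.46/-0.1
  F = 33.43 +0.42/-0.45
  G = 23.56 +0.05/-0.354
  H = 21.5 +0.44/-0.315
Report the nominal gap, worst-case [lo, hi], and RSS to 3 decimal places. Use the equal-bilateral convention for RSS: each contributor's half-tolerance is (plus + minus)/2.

nominal=-114.210 wc=[-116.777,-111.748] rss=0.931

Stack each dimension's contribution:
  -A: nom -10.700 → Σnom=-10.700; wc +0.112/-0.156 → slack +0.112/-0.156; half-tol=0.134, Σhalf²=0.017956
  -B: nom -43.800 → Σnom=-54.500; wc +0.380/-0.227 → slack +0.492/-0.383; half-tol=0.303, Σhalf²=0.110068
  -C: nom -6.880 → Σnom=-61.380; wc +0.315/-0.490 → slack +0.807/-0.873; half-tol=0.402, Σhalf²=0.272074
  -D: nom -23.500 → Σnom=-84.880; wc +0.380/-0.380 → slack +1.187/-1.253; half-tol=0.380, Σhalf²=0.416474
  +E: nom +2.040 → Σnom=-82.840; wc +0.460/-0.100 → slack +1.647/-1.353; half-tol=0.280, Σhalf²=0.494874
  -F: nom -33.430 → Σnom=-116.270; wc +0.450/-0.420 → slack +2.097/-1.773; half-tol=0.435, Σhalf²=0.684099
  +G: nom +23.560 → Σnom=-92.710; wc +0.050/-0.354 → slack +2.147/-2.127; half-tol=0.202, Σhalf²=0.724903
  -H: nom -21.500 → Σnom=-114.210; wc +0.315/-0.440 → slack +2.462/-2.567; half-tol=0.378, Σhalf²=0.867410
Nominal = -114.210. Worst-case = [-114.210 - 2.567, -114.210 + 2.462] = [-116.777, -111.748]. RSS = √0.867410 = 0.931.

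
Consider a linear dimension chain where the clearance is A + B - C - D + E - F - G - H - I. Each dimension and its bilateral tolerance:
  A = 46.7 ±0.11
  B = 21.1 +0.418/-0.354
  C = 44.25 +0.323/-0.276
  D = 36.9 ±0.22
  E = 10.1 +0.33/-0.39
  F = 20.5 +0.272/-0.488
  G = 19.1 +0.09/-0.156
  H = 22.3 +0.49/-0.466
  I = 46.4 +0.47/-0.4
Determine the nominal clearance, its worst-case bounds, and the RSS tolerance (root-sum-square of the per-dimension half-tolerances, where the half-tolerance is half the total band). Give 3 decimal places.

nominal=-111.550 wc=[-114.269,-108.686] rss=1.003

Stack each dimension's contribution:
  +A: nom +46.700 → Σnom=46.700; wc +0.110/-0.110 → slack +0.110/-0.110; half-tol=0.110, Σhalf²=0.012100
  +B: nom +21.100 → Σnom=67.800; wc +0.418/-0.354 → slack +0.528/-0.464; half-tol=0.386, Σhalf²=0.161096
  -C: nom -44.250 → Σnom=23.550; wc +0.276/-0.323 → slack +0.804/-0.787; half-tol=0.299, Σhalf²=0.250796
  -D: nom -36.900 → Σnom=-13.350; wc +0.220/-0.220 → slack +1.024/-1.007; half-tol=0.220, Σhalf²=0.299196
  +E: nom +10.100 → Σnom=-3.250; wc +0.330/-0.390 → slack +1.354/-1.397; half-tol=0.360, Σhalf²=0.428796
  -F: nom -20.500 → Σnom=-23.750; wc +0.488/-0.272 → slack +1.842/-1.669; half-tol=0.380, Σhalf²=0.573196
  -G: nom -19.100 → Σnom=-42.850; wc +0.156/-0.090 → slack +1.998/-1.759; half-tol=0.123, Σhalf²=0.588325
  -H: nom -22.300 → Σnom=-65.150; wc +0.466/-0.490 → slack +2.464/-2.249; half-tol=0.478, Σhalf²=0.816809
  -I: nom -46.400 → Σnom=-111.550; wc +0.400/-0.470 → slack +2.864/-2.719; half-tol=0.435, Σhalf²=1.006034
Nominal = -111.550. Worst-case = [-111.550 - 2.719, -111.550 + 2.864] = [-114.269, -108.686]. RSS = √1.006034 = 1.003.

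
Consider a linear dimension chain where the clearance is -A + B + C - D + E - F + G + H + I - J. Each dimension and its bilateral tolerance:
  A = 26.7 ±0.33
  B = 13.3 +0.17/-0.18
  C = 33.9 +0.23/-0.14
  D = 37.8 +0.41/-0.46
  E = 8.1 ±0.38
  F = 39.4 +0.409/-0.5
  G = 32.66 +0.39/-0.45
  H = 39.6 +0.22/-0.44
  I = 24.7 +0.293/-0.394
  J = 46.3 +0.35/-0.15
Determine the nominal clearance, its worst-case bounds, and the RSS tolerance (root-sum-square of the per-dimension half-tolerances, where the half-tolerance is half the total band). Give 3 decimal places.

Stack each dimension's contribution:
  -A: nom -26.700 → Σnom=-26.700; wc +0.330/-0.330 → slack +0.330/-0.330; half-tol=0.330, Σhalf²=0.108900
  +B: nom +13.300 → Σnom=-13.400; wc +0.170/-0.180 → slack +0.500/-0.510; half-tol=0.175, Σhalf²=0.139525
  +C: nom +33.900 → Σnom=20.500; wc +0.230/-0.140 → slack +0.730/-0.650; half-tol=0.185, Σhalf²=0.173750
  -D: nom -37.800 → Σnom=-17.300; wc +0.460/-0.410 → slack +1.190/-1.060; half-tol=0.435, Σhalf²=0.362975
  +E: nom +8.100 → Σnom=-9.200; wc +0.380/-0.380 → slack +1.570/-1.440; half-tol=0.380, Σhalf²=0.507375
  -F: nom -39.400 → Σnom=-48.600; wc +0.500/-0.409 → slack +2.070/-1.849; half-tol=0.455, Σhalf²=0.713945
  +G: nom +32.660 → Σnom=-15.940; wc +0.390/-0.450 → slack +2.460/-2.299; half-tol=0.420, Σhalf²=0.890345
  +H: nom +39.600 → Σnom=23.660; wc +0.220/-0.440 → slack +2.680/-2.739; half-tol=0.330, Σhalf²=0.999245
  +I: nom +24.700 → Σnom=48.360; wc +0.293/-0.394 → slack +2.973/-3.133; half-tol=0.344, Σhalf²=1.117238
  -J: nom -46.300 → Σnom=2.060; wc +0.150/-0.350 → slack +3.123/-3.483; half-tol=0.250, Σhalf²=1.179738
Nominal = 2.060. Worst-case = [2.060 - 3.483, 2.060 + 3.123] = [-1.423, 5.183]. RSS = √1.179738 = 1.086.

nominal=2.060 wc=[-1.423,5.183] rss=1.086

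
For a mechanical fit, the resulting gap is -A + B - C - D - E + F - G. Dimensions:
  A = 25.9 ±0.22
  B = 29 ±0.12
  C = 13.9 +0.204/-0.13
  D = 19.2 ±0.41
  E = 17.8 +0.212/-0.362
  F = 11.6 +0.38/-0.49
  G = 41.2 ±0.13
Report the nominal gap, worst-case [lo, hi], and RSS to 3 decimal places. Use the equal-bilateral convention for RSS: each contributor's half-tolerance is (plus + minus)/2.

Stack each dimension's contribution:
  -A: nom -25.900 → Σnom=-25.900; wc +0.220/-0.220 → slack +0.220/-0.220; half-tol=0.220, Σhalf²=0.048400
  +B: nom +29.000 → Σnom=3.100; wc +0.120/-0.120 → slack +0.340/-0.340; half-tol=0.120, Σhalf²=0.062800
  -C: nom -13.900 → Σnom=-10.800; wc +0.130/-0.204 → slack +0.470/-0.544; half-tol=0.167, Σhalf²=0.090689
  -D: nom -19.200 → Σnom=-30.000; wc +0.410/-0.410 → slack +0.880/-0.954; half-tol=0.410, Σhalf²=0.258789
  -E: nom -17.800 → Σnom=-47.800; wc +0.362/-0.212 → slack +1.242/-1.166; half-tol=0.287, Σhalf²=0.341158
  +F: nom +11.600 → Σnom=-36.200; wc +0.380/-0.490 → slack +1.622/-1.656; half-tol=0.435, Σhalf²=0.530383
  -G: nom -41.200 → Σnom=-77.400; wc +0.130/-0.130 → slack +1.752/-1.786; half-tol=0.130, Σhalf²=0.547283
Nominal = -77.400. Worst-case = [-77.400 - 1.786, -77.400 + 1.752] = [-79.186, -75.648]. RSS = √0.547283 = 0.740.

nominal=-77.400 wc=[-79.186,-75.648] rss=0.740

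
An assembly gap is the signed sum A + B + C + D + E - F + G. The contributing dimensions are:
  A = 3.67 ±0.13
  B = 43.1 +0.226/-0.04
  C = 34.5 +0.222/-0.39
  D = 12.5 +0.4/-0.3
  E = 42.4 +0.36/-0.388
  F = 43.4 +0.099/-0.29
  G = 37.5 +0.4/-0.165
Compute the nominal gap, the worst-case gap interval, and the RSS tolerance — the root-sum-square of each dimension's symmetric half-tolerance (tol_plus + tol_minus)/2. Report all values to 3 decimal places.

Stack each dimension's contribution:
  +A: nom +3.670 → Σnom=3.670; wc +0.130/-0.130 → slack +0.130/-0.130; half-tol=0.130, Σhalf²=0.016900
  +B: nom +43.100 → Σnom=46.770; wc +0.226/-0.040 → slack +0.356/-0.170; half-tol=0.133, Σhalf²=0.034589
  +C: nom +34.500 → Σnom=81.270; wc +0.222/-0.390 → slack +0.578/-0.560; half-tol=0.306, Σhalf²=0.128225
  +D: nom +12.500 → Σnom=93.770; wc +0.400/-0.300 → slack +0.978/-0.860; half-tol=0.350, Σhalf²=0.250725
  +E: nom +42.400 → Σnom=136.170; wc +0.360/-0.388 → slack +1.338/-1.248; half-tol=0.374, Σhalf²=0.390601
  -F: nom -43.400 → Σnom=92.770; wc +0.290/-0.099 → slack +1.628/-1.347; half-tol=0.195, Σhalf²=0.428431
  +G: nom +37.500 → Σnom=130.270; wc +0.400/-0.165 → slack +2.028/-1.512; half-tol=0.283, Σhalf²=0.508238
Nominal = 130.270. Worst-case = [130.270 - 1.512, 130.270 + 2.028] = [128.758, 132.298]. RSS = √0.508238 = 0.713.

nominal=130.270 wc=[128.758,132.298] rss=0.713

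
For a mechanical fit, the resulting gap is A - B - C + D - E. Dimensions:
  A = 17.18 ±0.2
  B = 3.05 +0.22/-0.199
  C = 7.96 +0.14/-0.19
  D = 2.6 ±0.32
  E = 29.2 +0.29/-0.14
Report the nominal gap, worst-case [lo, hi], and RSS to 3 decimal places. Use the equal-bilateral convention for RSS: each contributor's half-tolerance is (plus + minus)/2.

Stack each dimension's contribution:
  +A: nom +17.180 → Σnom=17.180; wc +0.200/-0.200 → slack +0.200/-0.200; half-tol=0.200, Σhalf²=0.040000
  -B: nom -3.050 → Σnom=14.130; wc +0.199/-0.220 → slack +0.399/-0.420; half-tol=0.210, Σhalf²=0.083890
  -C: nom -7.960 → Σnom=6.170; wc +0.190/-0.140 → slack +0.589/-0.560; half-tol=0.165, Σhalf²=0.111115
  +D: nom +2.600 → Σnom=8.770; wc +0.320/-0.320 → slack +0.909/-0.880; half-tol=0.320, Σhalf²=0.213515
  -E: nom -29.200 → Σnom=-20.430; wc +0.140/-0.290 → slack +1.049/-1.170; half-tol=0.215, Σhalf²=0.259740
Nominal = -20.430. Worst-case = [-20.430 - 1.170, -20.430 + 1.049] = [-21.600, -19.381]. RSS = √0.259740 = 0.510.

nominal=-20.430 wc=[-21.600,-19.381] rss=0.510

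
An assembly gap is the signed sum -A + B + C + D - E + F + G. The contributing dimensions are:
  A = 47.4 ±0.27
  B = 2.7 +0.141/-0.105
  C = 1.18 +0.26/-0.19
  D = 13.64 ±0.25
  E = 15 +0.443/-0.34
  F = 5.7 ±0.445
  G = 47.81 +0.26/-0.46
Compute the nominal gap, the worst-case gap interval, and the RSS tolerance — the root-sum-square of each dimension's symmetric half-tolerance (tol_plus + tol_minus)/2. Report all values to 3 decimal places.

Stack each dimension's contribution:
  -A: nom -47.400 → Σnom=-47.400; wc +0.270/-0.270 → slack +0.270/-0.270; half-tol=0.270, Σhalf²=0.072900
  +B: nom +2.700 → Σnom=-44.700; wc +0.141/-0.105 → slack +0.411/-0.375; half-tol=0.123, Σhalf²=0.088029
  +C: nom +1.180 → Σnom=-43.520; wc +0.260/-0.190 → slack +0.671/-0.565; half-tol=0.225, Σhalf²=0.138654
  +D: nom +13.640 → Σnom=-29.880; wc +0.250/-0.250 → slack +0.921/-0.815; half-tol=0.250, Σhalf²=0.201154
  -E: nom -15.000 → Σnom=-44.880; wc +0.340/-0.443 → slack +1.261/-1.258; half-tol=0.392, Σhalf²=0.354426
  +F: nom +5.700 → Σnom=-39.180; wc +0.445/-0.445 → slack +1.706/-1.703; half-tol=0.445, Σhalf²=0.552451
  +G: nom +47.810 → Σnom=8.630; wc +0.260/-0.460 → slack +1.966/-2.163; half-tol=0.360, Σhalf²=0.682051
Nominal = 8.630. Worst-case = [8.630 - 2.163, 8.630 + 1.966] = [6.467, 10.596]. RSS = √0.682051 = 0.826.

nominal=8.630 wc=[6.467,10.596] rss=0.826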